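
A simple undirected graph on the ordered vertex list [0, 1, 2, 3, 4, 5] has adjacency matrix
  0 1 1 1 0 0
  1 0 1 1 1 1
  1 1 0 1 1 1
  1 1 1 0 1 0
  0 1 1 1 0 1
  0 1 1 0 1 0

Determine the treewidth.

A width-3 tree decomposition is:
Bags: B1 = {1, 2, 3, 4}  B2 = {0, 1, 2, 3}  B3 = {1, 2, 4, 5}
Tree: B1–B2, B1–B3
Every bag has size at most 4, so the width is 4 − 1 = 3 and tw(G) ≤ 3. On the other hand G contains the 4-clique {0, 1, 2, 3}. A clique must lie in a single bag of any decomposition, so no decomposition can have width below 3. The upper and lower bounds meet at 3, so that is the treewidth.

3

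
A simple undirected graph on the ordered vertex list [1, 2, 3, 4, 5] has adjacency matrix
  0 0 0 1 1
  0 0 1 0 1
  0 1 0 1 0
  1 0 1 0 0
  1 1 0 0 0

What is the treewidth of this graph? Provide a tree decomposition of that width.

The largest bag has 3 vertices, giving width 2; this decomposition certifies tw(G) ≤ 2. The edges 3–2–5–1–4–3 form a cycle, so G is not a tree and its treewidth is at least 2. The upper and lower bounds meet at 2, so that is the treewidth.

Treewidth 2.
One such decomposition:
Bags: B1 = {2, 3, 5}  B2 = {1, 3, 5}  B3 = {1, 3, 4}
Tree: B1–B2, B2–B3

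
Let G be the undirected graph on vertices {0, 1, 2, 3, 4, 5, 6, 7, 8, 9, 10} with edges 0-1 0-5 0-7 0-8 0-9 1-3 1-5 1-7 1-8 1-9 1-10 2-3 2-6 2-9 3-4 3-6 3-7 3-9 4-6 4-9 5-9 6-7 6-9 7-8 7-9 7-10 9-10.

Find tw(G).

3

A width-3 tree decomposition is:
Bags: B1 = {1, 7, 9, 10}  B2 = {1, 3, 7, 9}  B3 = {0, 1, 7, 9}  B4 = {0, 1, 5, 9}  B5 = {3, 6, 7, 9}  B6 = {3, 4, 6, 9}  B7 = {2, 3, 6, 9}  B8 = {0, 1, 7, 8}
Tree: B1–B2, B1–B3, B3–B4, B2–B5, B5–B6, B6–B7, B3–B8
Every bag has size at most 4, so the width is 4 − 1 = 3 and tw(G) ≤ 3. For the lower bound, the 4 vertices {0, 1, 7, 8} are pairwise adjacent, and any tree decomposition puts a clique entirely inside one bag — forcing width ≥ 3. Hence tw(G) = 3 exactly.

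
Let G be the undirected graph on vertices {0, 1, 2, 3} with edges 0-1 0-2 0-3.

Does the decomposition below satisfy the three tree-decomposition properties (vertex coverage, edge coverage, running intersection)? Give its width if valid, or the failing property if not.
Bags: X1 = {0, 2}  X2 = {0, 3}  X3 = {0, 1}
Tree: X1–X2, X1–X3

Checking the three conditions: (i) the bags cover all of {0, 1, 2, 3}; (ii) for each edge, some bag contains both endpoints; (iii) the bags containing any fixed vertex form a subtree. All hold, so the decomposition is valid with width 2 − 1 = 1.

Yes; width 1.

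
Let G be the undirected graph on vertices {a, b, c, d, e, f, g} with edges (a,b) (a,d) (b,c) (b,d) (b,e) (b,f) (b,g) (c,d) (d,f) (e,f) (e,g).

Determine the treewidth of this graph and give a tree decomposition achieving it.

Treewidth 2.
One optimal decomposition is:
Bags: B1 = {b, d, f}  B2 = {a, b, d}  B3 = {b, e, f}  B4 = {b, c, d}  B5 = {b, e, g}
Tree: B1–B2, B1–B3, B2–B4, B3–B5

Each bag holds 3 vertices, so the decomposition has width 2, which upper-bounds the treewidth. For the lower bound, the 3 vertices {a, b, d} are pairwise adjacent, and any tree decomposition puts a clique entirely inside one bag — forcing width ≥ 2. Hence tw(G) = 2 exactly.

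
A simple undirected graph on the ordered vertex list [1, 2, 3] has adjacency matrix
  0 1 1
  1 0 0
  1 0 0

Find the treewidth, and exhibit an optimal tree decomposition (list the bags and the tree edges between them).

Treewidth 1.
One such decomposition:
Bags: B1 = {1, 2}  B2 = {1, 3}
Tree: B1–B2

The largest bag has 2 vertices, giving width 1; this decomposition certifies tw(G) ≤ 1. Any graph with an edge has treewidth ≥ 1, and G has the edge 2–1. Combining the bounds, tw(G) = 1.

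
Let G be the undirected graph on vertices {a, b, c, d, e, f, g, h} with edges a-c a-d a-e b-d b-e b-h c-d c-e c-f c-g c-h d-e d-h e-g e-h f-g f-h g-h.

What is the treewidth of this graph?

3

A width-3 tree decomposition is:
Bags: B1 = {c, e, g, h}  B2 = {c, f, g, h}  B3 = {c, d, e, h}  B4 = {b, d, e, h}  B5 = {a, c, d, e}
Tree: B1–B2, B1–B3, B3–B4, B3–B5
The largest bag has 4 vertices, giving width 3; this decomposition certifies tw(G) ≤ 3. On the other hand G contains the 4-clique {c, d, e, h}. A clique must lie in a single bag of any decomposition, so no decomposition can have width below 3. Hence tw(G) = 3 exactly.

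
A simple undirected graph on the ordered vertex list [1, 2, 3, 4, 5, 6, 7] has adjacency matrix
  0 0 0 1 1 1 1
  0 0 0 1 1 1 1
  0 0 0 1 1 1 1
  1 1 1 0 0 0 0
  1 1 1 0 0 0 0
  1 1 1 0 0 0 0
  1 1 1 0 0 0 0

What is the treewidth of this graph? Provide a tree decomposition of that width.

Treewidth 3.
One such decomposition:
Bags: B1 = {1, 2, 3, 5}  B2 = {1, 2, 3, 7}  B3 = {1, 2, 3, 4}  B4 = {1, 2, 3, 6}
Tree: B1–B2, B2–B3, B3–B4

Every bag has size at most 4, so the width is 4 − 1 = 3 and tw(G) ≤ 3. For the lower bound: the 4 vertex sets {3,5}, {2,7}, {1}, {4} are disjoint, each induces a connected subgraph, and every pair is joined by at least one edge of G. Contracting each set to a single vertex therefore yields K_{4} as a minor, and since treewidth is minor-monotone, tw(G) ≥ tw(K_{4}) = 3. Hence tw(G) = 3 exactly.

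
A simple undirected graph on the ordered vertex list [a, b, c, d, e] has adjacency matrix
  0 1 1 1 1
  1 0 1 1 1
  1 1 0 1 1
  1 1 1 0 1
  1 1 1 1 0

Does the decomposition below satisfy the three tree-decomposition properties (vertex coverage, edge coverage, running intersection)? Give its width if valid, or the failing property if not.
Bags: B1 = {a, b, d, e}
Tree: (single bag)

No — vertex c appears in no bag.

A tree decomposition must satisfy three properties: every vertex lies in some bag; for every edge, both endpoints lie together in some bag; and for every vertex, the bags containing it form a connected subtree. Here vertex c appears in no bag, so the decomposition is invalid.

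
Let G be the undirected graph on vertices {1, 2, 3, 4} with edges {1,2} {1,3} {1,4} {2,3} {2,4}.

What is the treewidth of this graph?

2

A width-2 tree decomposition is:
Bags: B1 = {1, 2, 4}  B2 = {1, 2, 3}
Tree: B1–B2
Each bag holds 3 vertices, so the decomposition has width 2, which upper-bounds the treewidth. For the lower bound, the 3 vertices {1, 2, 3} are pairwise adjacent, and any tree decomposition puts a clique entirely inside one bag — forcing width ≥ 2. Combining the bounds, tw(G) = 2.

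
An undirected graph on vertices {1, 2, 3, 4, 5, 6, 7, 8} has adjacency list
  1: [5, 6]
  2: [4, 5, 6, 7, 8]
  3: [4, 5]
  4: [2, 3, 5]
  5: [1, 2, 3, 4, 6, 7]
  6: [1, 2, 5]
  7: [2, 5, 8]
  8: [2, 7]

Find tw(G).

2

A width-2 tree decomposition is:
Bags: B1 = {2, 4, 5}  B2 = {2, 5, 6}  B3 = {2, 5, 7}  B4 = {1, 5, 6}  B5 = {2, 7, 8}  B6 = {3, 4, 5}
Tree: B1–B2, B1–B3, B2–B4, B3–B5, B1–B6
The largest bag has 3 vertices, giving width 2; this decomposition certifies tw(G) ≤ 2. On the other hand G contains the 3-clique {2, 7, 8}. A clique must lie in a single bag of any decomposition, so no decomposition can have width below 2. Therefore the treewidth is 2.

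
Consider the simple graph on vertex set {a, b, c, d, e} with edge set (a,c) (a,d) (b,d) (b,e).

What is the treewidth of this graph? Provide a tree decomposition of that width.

Treewidth 1.
One optimal decomposition is:
Bags: B1 = {b, e}  B2 = {b, d}  B3 = {a, d}  B4 = {a, c}
Tree: B1–B2, B2–B3, B3–B4

Each bag holds 2 vertices, so the decomposition has width 1, which upper-bounds the treewidth. Any graph with an edge has treewidth ≥ 1, and G has the edge e–b. Hence tw(G) = 1 exactly.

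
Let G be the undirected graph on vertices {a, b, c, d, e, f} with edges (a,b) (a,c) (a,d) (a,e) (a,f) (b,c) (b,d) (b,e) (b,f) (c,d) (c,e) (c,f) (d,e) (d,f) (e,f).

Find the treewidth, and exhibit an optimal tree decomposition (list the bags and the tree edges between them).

With just one bag of size 6, the width is 6 − 1 = 5, so tw(G) ≤ 5. On the other hand G contains the 6-clique {a, b, c, d, e, f}. A clique must lie in a single bag of any decomposition, so no decomposition can have width below 5. Hence tw(G) = 5 exactly.

Treewidth 5.
One such decomposition:
Bags: B1 = {a, b, c, d, e, f}
Tree: (single bag)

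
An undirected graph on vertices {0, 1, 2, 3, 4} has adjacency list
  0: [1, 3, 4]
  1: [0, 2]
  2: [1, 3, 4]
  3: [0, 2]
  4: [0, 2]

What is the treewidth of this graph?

A width-2 tree decomposition is:
Bags: B1 = {0, 2, 4}  B2 = {0, 2, 3}  B3 = {0, 1, 2}
Tree: B1–B2, B2–B3
The largest bag has 3 vertices, giving width 2; this decomposition certifies tw(G) ≤ 2. The edges 0–4–2–3–0 form a cycle, so G is not a tree and its treewidth is at least 2. The upper and lower bounds meet at 2, so that is the treewidth.

2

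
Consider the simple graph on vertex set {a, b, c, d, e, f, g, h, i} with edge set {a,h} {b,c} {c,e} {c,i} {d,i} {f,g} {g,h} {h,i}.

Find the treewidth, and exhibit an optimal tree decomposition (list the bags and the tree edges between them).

Treewidth 1.
One optimal decomposition is:
Bags: B1 = {h, i}  B2 = {g, h}  B3 = {c, i}  B4 = {d, i}  B5 = {f, g}  B6 = {c, e}  B7 = {a, h}  B8 = {b, c}
Tree: B1–B2, B1–B3, B3–B4, B2–B5, B3–B6, B1–B7, B6–B8

Each bag holds 2 vertices, so the decomposition has width 1, which upper-bounds the treewidth. Since G has at least one edge (e.g. h–i), it is not an edgeless graph, so tw(G) ≥ 1. Hence tw(G) = 1 exactly.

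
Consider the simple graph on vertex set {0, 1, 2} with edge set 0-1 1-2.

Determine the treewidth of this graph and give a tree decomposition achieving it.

The largest bag has 2 vertices, giving width 1; this decomposition certifies tw(G) ≤ 1. G has an edge, so its treewidth is at least 1. Hence tw(G) = 1 exactly.

Treewidth 1.
One optimal decomposition is:
Bags: B1 = {0, 1}  B2 = {1, 2}
Tree: B1–B2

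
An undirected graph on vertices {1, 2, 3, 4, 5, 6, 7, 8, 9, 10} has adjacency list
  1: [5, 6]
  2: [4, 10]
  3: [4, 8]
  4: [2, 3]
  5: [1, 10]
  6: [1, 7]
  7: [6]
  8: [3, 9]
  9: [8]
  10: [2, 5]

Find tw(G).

A width-1 tree decomposition is:
Bags: B1 = {6, 7}  B2 = {1, 6}  B3 = {1, 5}  B4 = {5, 10}  B5 = {2, 10}  B6 = {2, 4}  B7 = {3, 4}  B8 = {3, 8}  B9 = {8, 9}
Tree: B1–B2, B2–B3, B3–B4, B4–B5, B5–B6, B6–B7, B7–B8, B8–B9
Each bag holds 2 vertices, so the decomposition has width 1, which upper-bounds the treewidth. Since G has at least one edge (e.g. 7–6), it is not an edgeless graph, so tw(G) ≥ 1. The upper and lower bounds meet at 1, so that is the treewidth.

1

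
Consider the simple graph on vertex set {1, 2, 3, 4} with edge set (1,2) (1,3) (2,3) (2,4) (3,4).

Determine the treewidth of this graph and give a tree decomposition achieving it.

Treewidth 2.
One such decomposition:
Bags: B1 = {1, 2, 3}  B2 = {2, 3, 4}
Tree: B1–B2

The largest bag has 3 vertices, giving width 2; this decomposition certifies tw(G) ≤ 2. For the lower bound, the 3 vertices {1, 2, 3} are pairwise adjacent, and any tree decomposition puts a clique entirely inside one bag — forcing width ≥ 2. Therefore the treewidth is 2.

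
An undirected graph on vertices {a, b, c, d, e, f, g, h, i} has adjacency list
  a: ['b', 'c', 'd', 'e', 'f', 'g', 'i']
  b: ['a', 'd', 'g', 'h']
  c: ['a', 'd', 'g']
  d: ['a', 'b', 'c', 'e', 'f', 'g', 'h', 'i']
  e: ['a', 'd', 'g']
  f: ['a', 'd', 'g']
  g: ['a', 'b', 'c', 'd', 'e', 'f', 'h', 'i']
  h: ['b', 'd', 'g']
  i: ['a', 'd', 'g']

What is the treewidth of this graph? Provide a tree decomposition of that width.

Treewidth 3.
Bags: B1 = {a, c, d, g}  B2 = {a, b, d, g}  B3 = {a, d, g, i}  B4 = {a, d, e, g}  B5 = {b, d, g, h}  B6 = {a, d, f, g}
Tree: B1–B2, B2–B3, B2–B4, B2–B5, B4–B6

The largest bag has 4 vertices, giving width 3; this decomposition certifies tw(G) ≤ 3. On the other hand G contains the 4-clique {b, d, g, h}. A clique must lie in a single bag of any decomposition, so no decomposition can have width below 3. Hence tw(G) = 3 exactly.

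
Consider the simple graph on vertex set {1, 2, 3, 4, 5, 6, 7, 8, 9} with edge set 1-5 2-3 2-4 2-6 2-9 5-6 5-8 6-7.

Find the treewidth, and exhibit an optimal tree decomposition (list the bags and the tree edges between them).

Treewidth 1.
One such decomposition:
Bags: B1 = {2, 6}  B2 = {2, 3}  B3 = {5, 6}  B4 = {6, 7}  B5 = {5, 8}  B6 = {2, 9}  B7 = {2, 4}  B8 = {1, 5}
Tree: B1–B2, B1–B3, B3–B4, B3–B5, B2–B6, B1–B7, B5–B8

Every bag has size at most 2, so the width is 2 − 1 = 1 and tw(G) ≤ 1. Any graph with an edge has treewidth ≥ 1, and G has the edge 2–6. Therefore the treewidth is 1.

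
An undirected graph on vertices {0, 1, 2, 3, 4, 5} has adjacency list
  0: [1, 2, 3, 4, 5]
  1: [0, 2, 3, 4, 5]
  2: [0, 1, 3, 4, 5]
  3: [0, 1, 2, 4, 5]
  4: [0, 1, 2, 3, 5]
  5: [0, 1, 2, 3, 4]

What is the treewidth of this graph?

5

A width-5 tree decomposition is:
Bags: B1 = {0, 1, 2, 3, 4, 5}
Tree: (single bag)
With just one bag of size 6, the width is 6 − 1 = 5, so tw(G) ≤ 5. Conversely, {0, 1, 2, 3, 4, 5} is a clique of size 6, and the vertices of any clique must share a bag in every tree decomposition; so some bag has ≥ 6 vertices and tw(G) ≥ 5. The upper and lower bounds meet at 5, so that is the treewidth.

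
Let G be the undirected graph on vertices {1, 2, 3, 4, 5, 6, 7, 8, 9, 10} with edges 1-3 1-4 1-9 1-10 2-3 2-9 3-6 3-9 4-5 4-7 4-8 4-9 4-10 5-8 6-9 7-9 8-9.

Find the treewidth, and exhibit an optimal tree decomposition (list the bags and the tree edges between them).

Each bag holds 3 vertices, so the decomposition has width 2, which upper-bounds the treewidth. Conversely, {4, 8, 9} is a clique of size 3, and the vertices of any clique must share a bag in every tree decomposition; so some bag has ≥ 3 vertices and tw(G) ≥ 2. Hence tw(G) = 2 exactly.

Treewidth 2.
One such decomposition:
Bags: B1 = {1, 4, 9}  B2 = {4, 7, 9}  B3 = {4, 8, 9}  B4 = {1, 3, 9}  B5 = {3, 6, 9}  B6 = {2, 3, 9}  B7 = {1, 4, 10}  B8 = {4, 5, 8}
Tree: B1–B2, B1–B3, B1–B4, B4–B5, B4–B6, B1–B7, B3–B8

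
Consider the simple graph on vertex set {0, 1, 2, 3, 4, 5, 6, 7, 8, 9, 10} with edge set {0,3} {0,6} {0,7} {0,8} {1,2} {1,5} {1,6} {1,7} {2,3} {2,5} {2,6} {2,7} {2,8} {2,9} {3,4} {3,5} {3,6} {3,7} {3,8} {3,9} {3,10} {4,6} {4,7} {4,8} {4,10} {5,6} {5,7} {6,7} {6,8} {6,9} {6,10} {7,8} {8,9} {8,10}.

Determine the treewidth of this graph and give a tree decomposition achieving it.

Every bag has size at most 5, so the width is 5 − 1 = 4 and tw(G) ≤ 4. For the lower bound, the 5 vertices {1, 2, 5, 6, 7} are pairwise adjacent, and any tree decomposition puts a clique entirely inside one bag — forcing width ≥ 4. The upper and lower bounds meet at 4, so that is the treewidth.

Treewidth 4.
One optimal decomposition is:
Bags: B1 = {2, 3, 6, 7, 8}  B2 = {2, 3, 6, 8, 9}  B3 = {2, 3, 5, 6, 7}  B4 = {3, 4, 6, 7, 8}  B5 = {0, 3, 6, 7, 8}  B6 = {3, 4, 6, 8, 10}  B7 = {1, 2, 5, 6, 7}
Tree: B1–B2, B1–B3, B1–B4, B1–B5, B4–B6, B3–B7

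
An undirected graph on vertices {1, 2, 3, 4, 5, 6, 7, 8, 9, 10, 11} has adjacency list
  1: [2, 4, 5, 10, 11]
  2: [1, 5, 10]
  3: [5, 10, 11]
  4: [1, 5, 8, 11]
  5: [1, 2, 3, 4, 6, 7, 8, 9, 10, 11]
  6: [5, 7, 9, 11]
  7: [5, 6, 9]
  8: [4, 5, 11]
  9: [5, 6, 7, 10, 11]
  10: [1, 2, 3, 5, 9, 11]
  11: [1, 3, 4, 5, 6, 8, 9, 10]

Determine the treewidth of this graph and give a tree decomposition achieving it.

The largest bag has 4 vertices, giving width 3; this decomposition certifies tw(G) ≤ 3. On the other hand G contains the 4-clique {1, 2, 5, 10}. A clique must lie in a single bag of any decomposition, so no decomposition can have width below 3. Hence tw(G) = 3 exactly.

Treewidth 3.
One optimal decomposition is:
Bags: B1 = {5, 6, 7, 9}  B2 = {5, 6, 9, 11}  B3 = {5, 9, 10, 11}  B4 = {1, 5, 10, 11}  B5 = {1, 4, 5, 11}  B6 = {4, 5, 8, 11}  B7 = {3, 5, 10, 11}  B8 = {1, 2, 5, 10}
Tree: B1–B2, B2–B3, B3–B4, B4–B5, B5–B6, B4–B7, B4–B8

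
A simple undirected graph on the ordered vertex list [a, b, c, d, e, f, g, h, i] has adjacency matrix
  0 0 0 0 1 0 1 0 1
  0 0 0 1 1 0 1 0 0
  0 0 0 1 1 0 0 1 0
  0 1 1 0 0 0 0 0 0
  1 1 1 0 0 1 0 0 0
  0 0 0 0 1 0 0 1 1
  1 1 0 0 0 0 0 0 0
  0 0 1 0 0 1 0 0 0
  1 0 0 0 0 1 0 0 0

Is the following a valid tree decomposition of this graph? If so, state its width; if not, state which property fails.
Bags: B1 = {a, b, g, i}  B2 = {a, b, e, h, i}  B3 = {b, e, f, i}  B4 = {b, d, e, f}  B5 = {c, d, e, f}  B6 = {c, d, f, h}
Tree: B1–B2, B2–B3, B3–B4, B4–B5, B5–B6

A tree decomposition must satisfy three properties: every vertex lies in some bag; for every edge, both endpoints lie together in some bag; and for every vertex, the bags containing it form a connected subtree. Here bags containing vertex h are not connected in the tree, so the decomposition is invalid.

No — bags containing vertex h are not connected in the tree.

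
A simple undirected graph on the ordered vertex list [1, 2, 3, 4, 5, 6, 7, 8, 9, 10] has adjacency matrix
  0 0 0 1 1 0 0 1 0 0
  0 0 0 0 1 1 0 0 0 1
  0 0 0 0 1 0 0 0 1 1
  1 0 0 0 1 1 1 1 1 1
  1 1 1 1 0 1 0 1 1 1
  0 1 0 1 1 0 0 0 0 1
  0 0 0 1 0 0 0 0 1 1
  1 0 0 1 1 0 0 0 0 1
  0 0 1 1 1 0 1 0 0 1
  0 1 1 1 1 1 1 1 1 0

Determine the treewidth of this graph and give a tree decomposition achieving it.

Treewidth 3.
One such decomposition:
Bags: B1 = {4, 5, 9, 10}  B2 = {4, 5, 8, 10}  B3 = {3, 5, 9, 10}  B4 = {4, 5, 6, 10}  B5 = {1, 4, 5, 8}  B6 = {2, 5, 6, 10}  B7 = {4, 7, 9, 10}
Tree: B1–B2, B1–B3, B2–B4, B2–B5, B4–B6, B1–B7

The largest bag has 4 vertices, giving width 3; this decomposition certifies tw(G) ≤ 3. Conversely, {1, 4, 5, 8} is a clique of size 4, and the vertices of any clique must share a bag in every tree decomposition; so some bag has ≥ 4 vertices and tw(G) ≥ 3. Therefore the treewidth is 3.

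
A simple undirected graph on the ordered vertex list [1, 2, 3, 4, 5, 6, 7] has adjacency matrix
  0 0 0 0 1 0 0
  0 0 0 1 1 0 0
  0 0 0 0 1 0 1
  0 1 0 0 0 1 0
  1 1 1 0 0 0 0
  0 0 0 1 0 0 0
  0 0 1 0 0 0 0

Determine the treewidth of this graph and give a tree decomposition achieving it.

Each bag holds 2 vertices, so the decomposition has width 1, which upper-bounds the treewidth. Any graph with an edge has treewidth ≥ 1, and G has the edge 5–2. The upper and lower bounds meet at 1, so that is the treewidth.

Treewidth 1.
One optimal decomposition is:
Bags: B1 = {2, 5}  B2 = {2, 4}  B3 = {4, 6}  B4 = {3, 5}  B5 = {1, 5}  B6 = {3, 7}
Tree: B1–B2, B2–B3, B1–B4, B1–B5, B4–B6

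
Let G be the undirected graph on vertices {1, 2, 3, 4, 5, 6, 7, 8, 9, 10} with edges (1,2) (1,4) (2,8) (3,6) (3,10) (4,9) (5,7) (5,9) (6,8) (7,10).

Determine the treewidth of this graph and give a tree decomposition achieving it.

Treewidth 2.
Bags: B1 = {1, 2, 4}  B2 = {2, 4, 8}  B3 = {4, 6, 8}  B4 = {3, 4, 6}  B5 = {3, 4, 10}  B6 = {4, 7, 10}  B7 = {4, 5, 7}  B8 = {4, 5, 9}
Tree: B1–B2, B2–B3, B3–B4, B4–B5, B5–B6, B6–B7, B7–B8

Each bag holds 3 vertices, so the decomposition has width 2, which upper-bounds the treewidth. Since 4–1–2–8–6–3–10–7–5–9–4 is a cycle in G, G is not acyclic. Forests are exactly the graphs of treewidth ≤ 1, so tw(G) ≥ 2. Combining the bounds, tw(G) = 2.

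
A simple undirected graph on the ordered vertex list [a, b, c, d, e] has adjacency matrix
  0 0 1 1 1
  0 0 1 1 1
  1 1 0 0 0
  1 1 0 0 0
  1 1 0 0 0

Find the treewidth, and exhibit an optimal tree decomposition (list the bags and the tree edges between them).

Each bag holds 3 vertices, so the decomposition has width 2, which upper-bounds the treewidth. The edges a–c–b–d–a form a cycle, so G is not a tree and its treewidth is at least 2. Combining the bounds, tw(G) = 2.

Treewidth 2.
Bags: B1 = {a, b, c}  B2 = {a, b, d}  B3 = {a, b, e}
Tree: B1–B2, B2–B3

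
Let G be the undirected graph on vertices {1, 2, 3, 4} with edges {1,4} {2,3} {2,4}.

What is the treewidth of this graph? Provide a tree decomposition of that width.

Treewidth 1.
Bags: B1 = {1, 4}  B2 = {2, 4}  B3 = {2, 3}
Tree: B1–B2, B2–B3

Every bag has size at most 2, so the width is 2 − 1 = 1 and tw(G) ≤ 1. G has an edge, so its treewidth is at least 1. Combining the bounds, tw(G) = 1.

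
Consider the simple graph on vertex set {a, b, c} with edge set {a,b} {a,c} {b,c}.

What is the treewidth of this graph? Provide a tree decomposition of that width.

Treewidth 2.
One such decomposition:
Bags: B1 = {a, b, c}
Tree: (single bag)

With just one bag of size 3, the width is 3 − 1 = 2, so tw(G) ≤ 2. On the other hand G contains the 3-clique {a, b, c}. A clique must lie in a single bag of any decomposition, so no decomposition can have width below 2. Combining the bounds, tw(G) = 2.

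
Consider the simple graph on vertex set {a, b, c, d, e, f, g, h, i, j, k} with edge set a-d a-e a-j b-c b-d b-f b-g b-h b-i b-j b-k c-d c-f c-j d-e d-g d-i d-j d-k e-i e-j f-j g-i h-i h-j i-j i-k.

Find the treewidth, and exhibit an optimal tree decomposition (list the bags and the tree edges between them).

Each bag holds 4 vertices, so the decomposition has width 3, which upper-bounds the treewidth. For the lower bound, the 4 vertices {a, d, e, j} are pairwise adjacent, and any tree decomposition puts a clique entirely inside one bag — forcing width ≥ 3. The upper and lower bounds meet at 3, so that is the treewidth.

Treewidth 3.
One optimal decomposition is:
Bags: B1 = {b, h, i, j}  B2 = {b, d, i, j}  B3 = {b, d, g, i}  B4 = {b, c, d, j}  B5 = {b, c, f, j}  B6 = {d, e, i, j}  B7 = {a, d, e, j}  B8 = {b, d, i, k}
Tree: B1–B2, B2–B3, B2–B4, B4–B5, B2–B6, B6–B7, B2–B8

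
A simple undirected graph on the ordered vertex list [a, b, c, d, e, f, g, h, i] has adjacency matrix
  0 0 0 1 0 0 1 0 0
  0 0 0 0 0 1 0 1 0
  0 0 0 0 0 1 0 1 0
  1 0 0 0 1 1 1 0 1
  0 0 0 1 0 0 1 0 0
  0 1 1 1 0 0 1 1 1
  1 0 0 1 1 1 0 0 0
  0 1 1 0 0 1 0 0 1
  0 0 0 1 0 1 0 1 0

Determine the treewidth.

A width-2 tree decomposition is:
Bags: B1 = {d, f, g}  B2 = {a, d, g}  B3 = {d, f, i}  B4 = {d, e, g}  B5 = {f, h, i}  B6 = {c, f, h}  B7 = {b, f, h}
Tree: B1–B2, B1–B3, B1–B4, B3–B5, B5–B6, B6–B7
The largest bag has 3 vertices, giving width 2; this decomposition certifies tw(G) ≤ 2. On the other hand G contains the 3-clique {a, d, g}. A clique must lie in a single bag of any decomposition, so no decomposition can have width below 2. Hence tw(G) = 2 exactly.

2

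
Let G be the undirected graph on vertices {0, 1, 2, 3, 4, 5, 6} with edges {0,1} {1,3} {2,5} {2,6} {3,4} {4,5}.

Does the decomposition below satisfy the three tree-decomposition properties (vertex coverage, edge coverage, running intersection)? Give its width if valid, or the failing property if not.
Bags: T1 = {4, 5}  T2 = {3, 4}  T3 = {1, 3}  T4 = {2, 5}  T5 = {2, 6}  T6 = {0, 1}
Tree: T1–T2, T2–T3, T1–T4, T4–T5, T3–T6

Yes; width 1.

Checking the three conditions: (i) the bags cover all of {0, 1, 2, 3, 4, 5, 6}; (ii) for each edge, some bag contains both endpoints; (iii) the bags containing any fixed vertex form a subtree. All hold, so the decomposition is valid with width 2 − 1 = 1.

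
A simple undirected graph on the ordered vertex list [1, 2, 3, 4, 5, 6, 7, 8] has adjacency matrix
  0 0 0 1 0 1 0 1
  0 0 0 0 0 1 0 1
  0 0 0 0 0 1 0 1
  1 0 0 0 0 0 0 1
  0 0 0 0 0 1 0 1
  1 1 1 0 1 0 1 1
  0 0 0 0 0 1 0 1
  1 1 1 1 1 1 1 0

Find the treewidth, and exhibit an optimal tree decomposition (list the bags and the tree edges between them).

Treewidth 2.
One such decomposition:
Bags: B1 = {3, 6, 8}  B2 = {1, 6, 8}  B3 = {1, 4, 8}  B4 = {5, 6, 8}  B5 = {2, 6, 8}  B6 = {6, 7, 8}
Tree: B1–B2, B2–B3, B1–B4, B2–B5, B1–B6

Every bag has size at most 3, so the width is 3 − 1 = 2 and tw(G) ≤ 2. On the other hand G contains the 3-clique {1, 4, 8}. A clique must lie in a single bag of any decomposition, so no decomposition can have width below 2. Therefore the treewidth is 2.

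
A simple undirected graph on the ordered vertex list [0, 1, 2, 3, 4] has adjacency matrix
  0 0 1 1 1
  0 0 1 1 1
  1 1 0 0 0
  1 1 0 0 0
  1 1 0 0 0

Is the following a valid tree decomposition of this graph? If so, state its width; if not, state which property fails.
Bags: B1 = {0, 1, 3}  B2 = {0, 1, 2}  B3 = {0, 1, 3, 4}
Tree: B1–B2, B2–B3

A tree decomposition must satisfy three properties: every vertex lies in some bag; for every edge, both endpoints lie together in some bag; and for every vertex, the bags containing it form a connected subtree. Here bags containing vertex 3 are not connected in the tree, so the decomposition is invalid.

No — bags containing vertex 3 are not connected in the tree.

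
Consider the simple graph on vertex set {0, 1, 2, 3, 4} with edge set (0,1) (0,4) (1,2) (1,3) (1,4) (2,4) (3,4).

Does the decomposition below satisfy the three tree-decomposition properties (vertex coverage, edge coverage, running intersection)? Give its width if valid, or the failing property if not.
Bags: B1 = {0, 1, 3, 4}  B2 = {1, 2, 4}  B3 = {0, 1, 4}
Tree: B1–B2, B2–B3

A tree decomposition must satisfy three properties: every vertex lies in some bag; for every edge, both endpoints lie together in some bag; and for every vertex, the bags containing it form a connected subtree. Here bags containing vertex 0 are not connected in the tree, so the decomposition is invalid.

No — bags containing vertex 0 are not connected in the tree.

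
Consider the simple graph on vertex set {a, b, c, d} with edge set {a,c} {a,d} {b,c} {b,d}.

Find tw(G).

2

A width-2 tree decomposition is:
Bags: B1 = {a, b, c}  B2 = {a, b, d}
Tree: B1–B2
The largest bag has 3 vertices, giving width 2; this decomposition certifies tw(G) ≤ 2. The edges b–c–a–d–b form a cycle, so G is not a tree and its treewidth is at least 2. The upper and lower bounds meet at 2, so that is the treewidth.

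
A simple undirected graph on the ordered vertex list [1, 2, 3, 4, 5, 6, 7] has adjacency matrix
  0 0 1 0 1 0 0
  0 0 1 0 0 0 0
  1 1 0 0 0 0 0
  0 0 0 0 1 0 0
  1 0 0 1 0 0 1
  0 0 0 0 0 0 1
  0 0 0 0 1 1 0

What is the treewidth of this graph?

1

A width-1 tree decomposition is:
Bags: B1 = {5, 7}  B2 = {1, 5}  B3 = {4, 5}  B4 = {6, 7}  B5 = {1, 3}  B6 = {2, 3}
Tree: B1–B2, B1–B3, B1–B4, B2–B5, B5–B6
The largest bag has 2 vertices, giving width 1; this decomposition certifies tw(G) ≤ 1. Since G has at least one edge (e.g. 7–5), it is not an edgeless graph, so tw(G) ≥ 1. Hence tw(G) = 1 exactly.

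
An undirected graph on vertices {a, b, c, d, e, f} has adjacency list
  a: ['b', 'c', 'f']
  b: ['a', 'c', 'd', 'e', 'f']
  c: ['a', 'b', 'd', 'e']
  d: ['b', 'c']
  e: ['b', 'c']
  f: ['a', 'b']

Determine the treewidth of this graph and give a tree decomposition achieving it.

Treewidth 2.
One optimal decomposition is:
Bags: B1 = {a, b, c}  B2 = {b, c, d}  B3 = {b, c, e}  B4 = {a, b, f}
Tree: B1–B2, B1–B3, B1–B4

The largest bag has 3 vertices, giving width 2; this decomposition certifies tw(G) ≤ 2. Conversely, {b, c, d} is a clique of size 3, and the vertices of any clique must share a bag in every tree decomposition; so some bag has ≥ 3 vertices and tw(G) ≥ 2. Combining the bounds, tw(G) = 2.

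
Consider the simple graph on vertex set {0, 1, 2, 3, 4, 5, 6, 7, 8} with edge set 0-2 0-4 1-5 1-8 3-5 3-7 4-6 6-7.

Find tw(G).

A width-1 tree decomposition is:
Bags: B1 = {1, 8}  B2 = {1, 5}  B3 = {3, 5}  B4 = {3, 7}  B5 = {6, 7}  B6 = {4, 6}  B7 = {0, 4}  B8 = {0, 2}
Tree: B1–B2, B2–B3, B3–B4, B4–B5, B5–B6, B6–B7, B7–B8
The largest bag has 2 vertices, giving width 1; this decomposition certifies tw(G) ≤ 1. G has an edge, so its treewidth is at least 1. The upper and lower bounds meet at 1, so that is the treewidth.

1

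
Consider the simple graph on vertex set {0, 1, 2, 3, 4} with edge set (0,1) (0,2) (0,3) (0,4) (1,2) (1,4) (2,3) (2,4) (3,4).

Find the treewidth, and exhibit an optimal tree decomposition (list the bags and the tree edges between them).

Every bag has size at most 4, so the width is 4 − 1 = 3 and tw(G) ≤ 3. Conversely, {0, 1, 2, 4} is a clique of size 4, and the vertices of any clique must share a bag in every tree decomposition; so some bag has ≥ 4 vertices and tw(G) ≥ 3. Hence tw(G) = 3 exactly.

Treewidth 3.
One optimal decomposition is:
Bags: B1 = {0, 1, 2, 4}  B2 = {0, 2, 3, 4}
Tree: B1–B2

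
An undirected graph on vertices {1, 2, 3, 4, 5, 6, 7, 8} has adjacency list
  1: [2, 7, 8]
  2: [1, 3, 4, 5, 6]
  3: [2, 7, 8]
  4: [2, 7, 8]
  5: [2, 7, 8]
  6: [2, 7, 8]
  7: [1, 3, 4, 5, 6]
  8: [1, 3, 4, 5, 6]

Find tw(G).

3

A width-3 tree decomposition is:
Bags: B1 = {1, 2, 7, 8}  B2 = {2, 5, 7, 8}  B3 = {2, 4, 7, 8}  B4 = {2, 6, 7, 8}  B5 = {2, 3, 7, 8}
Tree: B1–B2, B2–B3, B3–B4, B4–B5
Each bag holds 4 vertices, so the decomposition has width 3, which upper-bounds the treewidth. For the lower bound: the 4 vertex sets {1,2}, {5,8}, {7}, {4} are disjoint, each induces a connected subgraph, and every pair is joined by at least one edge of G. Contracting each set to a single vertex therefore yields K_{4} as a minor, and since treewidth is minor-monotone, tw(G) ≥ tw(K_{4}) = 3. Hence tw(G) = 3 exactly.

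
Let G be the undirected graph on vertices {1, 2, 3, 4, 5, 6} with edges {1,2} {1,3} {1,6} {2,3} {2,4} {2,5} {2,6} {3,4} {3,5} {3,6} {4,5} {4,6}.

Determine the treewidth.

A width-3 tree decomposition is:
Bags: B1 = {2, 3, 4, 6}  B2 = {1, 2, 3, 6}  B3 = {2, 3, 4, 5}
Tree: B1–B2, B1–B3
Each bag holds 4 vertices, so the decomposition has width 3, which upper-bounds the treewidth. For the lower bound, the 4 vertices {1, 2, 3, 6} are pairwise adjacent, and any tree decomposition puts a clique entirely inside one bag — forcing width ≥ 3. Combining the bounds, tw(G) = 3.

3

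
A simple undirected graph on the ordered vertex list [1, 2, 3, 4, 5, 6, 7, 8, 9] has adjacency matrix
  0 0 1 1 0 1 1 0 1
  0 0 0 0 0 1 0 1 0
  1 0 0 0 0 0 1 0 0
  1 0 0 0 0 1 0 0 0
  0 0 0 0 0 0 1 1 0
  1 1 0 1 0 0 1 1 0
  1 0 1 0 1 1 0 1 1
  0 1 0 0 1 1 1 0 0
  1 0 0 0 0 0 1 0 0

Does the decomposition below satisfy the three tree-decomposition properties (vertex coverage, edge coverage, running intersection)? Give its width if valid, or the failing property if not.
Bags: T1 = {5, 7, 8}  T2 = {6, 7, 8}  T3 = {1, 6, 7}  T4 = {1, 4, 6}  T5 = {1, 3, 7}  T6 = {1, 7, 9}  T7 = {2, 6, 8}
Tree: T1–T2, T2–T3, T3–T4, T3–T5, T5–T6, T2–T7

Yes; width 2.

Vertex coverage: the bags together contain {1, 2, 3, 4, 5, 6, 7, 8, 9}, the full vertex set. Edge coverage: each edge of G has both endpoints in at least one bag. Running intersection: for every vertex, the bags containing it form a connected subtree. All three properties hold, so this is a valid tree decomposition of width max|bag| − 1 = 2, and hence tw(G) ≤ 2.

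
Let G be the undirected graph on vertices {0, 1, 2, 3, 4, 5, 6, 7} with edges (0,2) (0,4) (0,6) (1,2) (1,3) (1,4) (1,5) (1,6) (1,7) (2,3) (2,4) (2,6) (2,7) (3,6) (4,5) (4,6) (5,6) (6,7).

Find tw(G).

3

A width-3 tree decomposition is:
Bags: B1 = {1, 2, 4, 6}  B2 = {1, 2, 6, 7}  B3 = {0, 2, 4, 6}  B4 = {1, 2, 3, 6}  B5 = {1, 4, 5, 6}
Tree: B1–B2, B1–B3, B1–B4, B1–B5
The largest bag has 4 vertices, giving width 3; this decomposition certifies tw(G) ≤ 3. On the other hand G contains the 4-clique {0, 2, 4, 6}. A clique must lie in a single bag of any decomposition, so no decomposition can have width below 3. Hence tw(G) = 3 exactly.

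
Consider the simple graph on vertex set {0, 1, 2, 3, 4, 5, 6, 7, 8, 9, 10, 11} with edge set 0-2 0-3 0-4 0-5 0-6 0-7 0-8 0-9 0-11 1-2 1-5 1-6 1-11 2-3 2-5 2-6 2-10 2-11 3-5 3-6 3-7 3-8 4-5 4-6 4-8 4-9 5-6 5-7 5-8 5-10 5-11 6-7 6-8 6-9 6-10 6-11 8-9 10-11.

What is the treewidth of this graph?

4

A width-4 tree decomposition is:
Bags: B1 = {0, 2, 3, 5, 6}  B2 = {0, 2, 5, 6, 11}  B3 = {0, 3, 5, 6, 8}  B4 = {1, 2, 5, 6, 11}  B5 = {0, 4, 5, 6, 8}  B6 = {2, 5, 6, 10, 11}  B7 = {0, 4, 6, 8, 9}  B8 = {0, 3, 5, 6, 7}
Tree: B1–B2, B1–B3, B2–B4, B3–B5, B2–B6, B5–B7, B1–B8
The largest bag has 5 vertices, giving width 4; this decomposition certifies tw(G) ≤ 4. On the other hand G contains the 5-clique {0, 4, 6, 8, 9}. A clique must lie in a single bag of any decomposition, so no decomposition can have width below 4. Hence tw(G) = 4 exactly.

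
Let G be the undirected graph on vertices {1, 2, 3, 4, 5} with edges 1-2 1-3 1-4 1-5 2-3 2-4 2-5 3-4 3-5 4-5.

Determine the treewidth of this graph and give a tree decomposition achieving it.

A single bag containing all 5 vertices is trivially a valid decomposition of width 4. For the lower bound, the 5 vertices {1, 2, 3, 4, 5} are pairwise adjacent, and any tree decomposition puts a clique entirely inside one bag — forcing width ≥ 4. Hence tw(G) = 4 exactly.

Treewidth 4.
One such decomposition:
Bags: B1 = {1, 2, 3, 4, 5}
Tree: (single bag)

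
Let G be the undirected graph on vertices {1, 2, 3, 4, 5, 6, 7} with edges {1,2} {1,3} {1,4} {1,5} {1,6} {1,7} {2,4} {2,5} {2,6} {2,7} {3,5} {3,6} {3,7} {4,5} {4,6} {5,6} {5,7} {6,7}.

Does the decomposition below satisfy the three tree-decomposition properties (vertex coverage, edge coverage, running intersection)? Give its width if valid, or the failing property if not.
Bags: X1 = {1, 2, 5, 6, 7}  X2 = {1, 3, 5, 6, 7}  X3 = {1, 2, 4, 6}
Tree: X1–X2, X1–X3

A tree decomposition must satisfy three properties: every vertex lies in some bag; for every edge, both endpoints lie together in some bag; and for every vertex, the bags containing it form a connected subtree. Here edge (5,4) lies in no bag, so the decomposition is invalid.

No — edge (5,4) lies in no bag.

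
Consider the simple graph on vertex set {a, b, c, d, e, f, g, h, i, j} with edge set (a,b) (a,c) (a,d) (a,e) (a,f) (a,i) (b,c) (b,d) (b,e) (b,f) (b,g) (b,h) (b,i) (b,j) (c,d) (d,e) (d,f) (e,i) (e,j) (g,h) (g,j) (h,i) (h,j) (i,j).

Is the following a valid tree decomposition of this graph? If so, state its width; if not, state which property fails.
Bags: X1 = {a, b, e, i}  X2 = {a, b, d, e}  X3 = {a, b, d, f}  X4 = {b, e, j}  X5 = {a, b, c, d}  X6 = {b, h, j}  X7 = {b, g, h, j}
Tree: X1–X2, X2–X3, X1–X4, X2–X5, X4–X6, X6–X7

No — edge (i,j) lies in no bag.

A tree decomposition must satisfy three properties: every vertex lies in some bag; for every edge, both endpoints lie together in some bag; and for every vertex, the bags containing it form a connected subtree. Here edge (i,j) lies in no bag, so the decomposition is invalid.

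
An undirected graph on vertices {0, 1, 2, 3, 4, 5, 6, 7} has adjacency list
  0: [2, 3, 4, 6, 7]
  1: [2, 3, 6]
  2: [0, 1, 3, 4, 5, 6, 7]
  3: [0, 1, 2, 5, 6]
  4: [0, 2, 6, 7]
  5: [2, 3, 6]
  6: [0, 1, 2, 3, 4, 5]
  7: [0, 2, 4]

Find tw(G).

3

A width-3 tree decomposition is:
Bags: B1 = {0, 2, 4, 6}  B2 = {0, 2, 3, 6}  B3 = {0, 2, 4, 7}  B4 = {1, 2, 3, 6}  B5 = {2, 3, 5, 6}
Tree: B1–B2, B1–B3, B2–B4, B2–B5
Each bag holds 4 vertices, so the decomposition has width 3, which upper-bounds the treewidth. For the lower bound, the 4 vertices {0, 2, 3, 6} are pairwise adjacent, and any tree decomposition puts a clique entirely inside one bag — forcing width ≥ 3. Therefore the treewidth is 3.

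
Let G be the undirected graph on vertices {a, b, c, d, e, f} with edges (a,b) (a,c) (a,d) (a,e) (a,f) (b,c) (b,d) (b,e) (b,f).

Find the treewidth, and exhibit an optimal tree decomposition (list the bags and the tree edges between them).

Treewidth 2.
One such decomposition:
Bags: B1 = {a, b, f}  B2 = {a, b, c}  B3 = {a, b, d}  B4 = {a, b, e}
Tree: B1–B2, B2–B3, B3–B4

Every bag has size at most 3, so the width is 3 − 1 = 2 and tw(G) ≤ 2. Conversely, {a, b, d} is a clique of size 3, and the vertices of any clique must share a bag in every tree decomposition; so some bag has ≥ 3 vertices and tw(G) ≥ 2. The upper and lower bounds meet at 2, so that is the treewidth.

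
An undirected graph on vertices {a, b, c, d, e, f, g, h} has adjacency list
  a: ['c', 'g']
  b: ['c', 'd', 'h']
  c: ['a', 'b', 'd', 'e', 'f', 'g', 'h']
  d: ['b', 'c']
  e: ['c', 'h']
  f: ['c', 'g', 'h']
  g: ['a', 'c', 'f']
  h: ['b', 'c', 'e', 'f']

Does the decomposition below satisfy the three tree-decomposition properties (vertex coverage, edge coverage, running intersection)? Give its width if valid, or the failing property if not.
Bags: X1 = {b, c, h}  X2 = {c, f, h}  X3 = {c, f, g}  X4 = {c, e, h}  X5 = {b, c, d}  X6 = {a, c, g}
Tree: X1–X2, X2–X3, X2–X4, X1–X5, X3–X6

Yes; width 2.

Vertex coverage: the bags together contain {a, b, c, d, e, f, g, h}, the full vertex set. Edge coverage: each edge of G has both endpoints in at least one bag. Running intersection: for every vertex, the bags containing it form a connected subtree. All three properties hold, so this is a valid tree decomposition of width max|bag| − 1 = 2, and hence tw(G) ≤ 2.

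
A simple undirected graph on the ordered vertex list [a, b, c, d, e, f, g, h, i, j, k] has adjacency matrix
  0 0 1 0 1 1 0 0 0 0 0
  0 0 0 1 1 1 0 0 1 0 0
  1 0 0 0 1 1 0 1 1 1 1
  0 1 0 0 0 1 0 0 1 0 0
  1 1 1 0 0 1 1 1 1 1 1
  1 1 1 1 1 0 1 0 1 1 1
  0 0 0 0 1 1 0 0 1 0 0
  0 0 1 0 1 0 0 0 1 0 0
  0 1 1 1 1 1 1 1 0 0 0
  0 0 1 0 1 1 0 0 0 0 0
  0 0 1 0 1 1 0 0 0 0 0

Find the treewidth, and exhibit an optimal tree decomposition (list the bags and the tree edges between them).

Treewidth 3.
Bags: B1 = {c, e, f, j}  B2 = {c, e, f, i}  B3 = {b, e, f, i}  B4 = {b, d, f, i}  B5 = {e, f, g, i}  B6 = {a, c, e, f}  B7 = {c, e, h, i}  B8 = {c, e, f, k}
Tree: B1–B2, B2–B3, B3–B4, B2–B5, B1–B6, B2–B7, B1–B8

The largest bag has 4 vertices, giving width 3; this decomposition certifies tw(G) ≤ 3. For the lower bound, the 4 vertices {c, e, h, i} are pairwise adjacent, and any tree decomposition puts a clique entirely inside one bag — forcing width ≥ 3. Therefore the treewidth is 3.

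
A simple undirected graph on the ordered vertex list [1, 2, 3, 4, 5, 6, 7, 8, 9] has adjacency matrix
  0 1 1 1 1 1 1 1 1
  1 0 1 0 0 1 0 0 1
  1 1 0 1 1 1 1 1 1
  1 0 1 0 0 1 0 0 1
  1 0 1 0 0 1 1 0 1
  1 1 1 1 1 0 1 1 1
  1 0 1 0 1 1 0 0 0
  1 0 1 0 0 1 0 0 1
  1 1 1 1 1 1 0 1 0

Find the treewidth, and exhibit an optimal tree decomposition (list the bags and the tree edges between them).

Treewidth 4.
One such decomposition:
Bags: B1 = {1, 3, 5, 6, 7}  B2 = {1, 3, 5, 6, 9}  B3 = {1, 3, 4, 6, 9}  B4 = {1, 2, 3, 6, 9}  B5 = {1, 3, 6, 8, 9}
Tree: B1–B2, B2–B3, B3–B4, B4–B5

Each bag holds 5 vertices, so the decomposition has width 4, which upper-bounds the treewidth. Conversely, {1, 3, 6, 8, 9} is a clique of size 5, and the vertices of any clique must share a bag in every tree decomposition; so some bag has ≥ 5 vertices and tw(G) ≥ 4. Combining the bounds, tw(G) = 4.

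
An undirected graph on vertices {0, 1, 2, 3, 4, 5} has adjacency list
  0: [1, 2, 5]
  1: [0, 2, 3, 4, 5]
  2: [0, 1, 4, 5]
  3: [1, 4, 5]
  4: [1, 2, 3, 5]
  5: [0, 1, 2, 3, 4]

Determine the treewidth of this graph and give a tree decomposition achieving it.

Treewidth 3.
One optimal decomposition is:
Bags: B1 = {1, 3, 4, 5}  B2 = {1, 2, 4, 5}  B3 = {0, 1, 2, 5}
Tree: B1–B2, B2–B3

Each bag holds 4 vertices, so the decomposition has width 3, which upper-bounds the treewidth. On the other hand G contains the 4-clique {0, 1, 2, 5}. A clique must lie in a single bag of any decomposition, so no decomposition can have width below 3. Combining the bounds, tw(G) = 3.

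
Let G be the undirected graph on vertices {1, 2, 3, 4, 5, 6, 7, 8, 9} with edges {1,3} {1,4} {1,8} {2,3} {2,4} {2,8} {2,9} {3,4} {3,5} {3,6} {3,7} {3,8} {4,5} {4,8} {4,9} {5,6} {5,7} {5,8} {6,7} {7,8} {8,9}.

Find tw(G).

A width-3 tree decomposition is:
Bags: B1 = {3, 4, 5, 8}  B2 = {2, 3, 4, 8}  B3 = {3, 5, 7, 8}  B4 = {3, 5, 6, 7}  B5 = {2, 4, 8, 9}  B6 = {1, 3, 4, 8}
Tree: B1–B2, B1–B3, B3–B4, B2–B5, B1–B6
Every bag has size at most 4, so the width is 4 − 1 = 3 and tw(G) ≤ 3. On the other hand G contains the 4-clique {2, 4, 8, 9}. A clique must lie in a single bag of any decomposition, so no decomposition can have width below 3. Combining the bounds, tw(G) = 3.

3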